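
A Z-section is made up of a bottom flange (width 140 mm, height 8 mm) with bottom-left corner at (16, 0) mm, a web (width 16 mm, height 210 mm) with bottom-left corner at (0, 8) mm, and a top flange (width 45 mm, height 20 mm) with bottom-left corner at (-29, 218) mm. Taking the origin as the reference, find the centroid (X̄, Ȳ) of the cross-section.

bottom flange: A = 140 × 8 = 1120.00, centroid at (86.00, 4.00).
web: A = 16 × 210 = 3360.00, centroid at (8.00, 113.00).
top flange: A = 45 × 20 = 900.00, centroid at (-6.50, 228.00).
ΣA = 5380.00 mm²
ΣAX̄ = (1120.00)(86.00) + (3360.00)(8.00) + (900.00)(-6.50) = 117350.00 mm³
ΣAȲ = (1120.00)(4.00) + (3360.00)(113.00) + (900.00)(228.00) = 589360.00 mm³
X̄ = 117350.00 / 5380.00 = 21.81 mm
Ȳ = 589360.00 / 5380.00 = 109.55 mm

X̄ = 21.81 mm, Ȳ = 109.55 mm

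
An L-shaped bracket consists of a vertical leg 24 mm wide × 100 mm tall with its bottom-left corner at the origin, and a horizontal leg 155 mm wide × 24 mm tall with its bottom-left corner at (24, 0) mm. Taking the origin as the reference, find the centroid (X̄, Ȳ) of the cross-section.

X̄ = 66.40 mm, Ȳ = 26.90 mm

vertical leg: A = 24 × 100 = 2400.00, centroid at (12.00, 50.00).
horizontal leg: A = 155 × 24 = 3720.00, centroid at (101.50, 12.00).
ΣA = 6120.00 mm²
ΣAX̄ = (2400.00)(12.00) + (3720.00)(101.50) = 406380.00 mm³
ΣAȲ = (2400.00)(50.00) + (3720.00)(12.00) = 164640.00 mm³
X̄ = 406380.00 / 6120.00 = 66.40 mm
Ȳ = 164640.00 / 6120.00 = 26.90 mm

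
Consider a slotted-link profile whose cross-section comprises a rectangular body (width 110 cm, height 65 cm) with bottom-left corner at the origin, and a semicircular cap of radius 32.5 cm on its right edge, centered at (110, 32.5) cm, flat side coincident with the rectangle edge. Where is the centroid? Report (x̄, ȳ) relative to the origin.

Part | A | x̄ᵢ | ȳᵢ | A·x̄ᵢ | A·ȳᵢ
rectangular body | 7150.00 | 55.00 | 32.50 | 393250.00 | 232375.00
semicircular end | 1659.15 | 123.79 | 32.50 | 205392.31 | 53922.49
Σ | 8809.15 |  |  | 598642.31 | 286297.49
x̄ = 598642.31 / 8809.15 = 67.96 cm
ȳ = 286297.49 / 8809.15 = 32.50 cm

x̄ = 67.96 cm, ȳ = 32.50 cm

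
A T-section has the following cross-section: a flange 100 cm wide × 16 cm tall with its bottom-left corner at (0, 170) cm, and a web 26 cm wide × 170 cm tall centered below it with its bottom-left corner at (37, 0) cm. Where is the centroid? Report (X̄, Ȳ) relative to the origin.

web: A = 26 × 170 = 4420.00, centroid at (50.00, 85.00).
flange: A = 100 × 16 = 1600.00, centroid at (50.00, 178.00).
ΣA = 6020.00 cm², ΣAX̄ = 301000.00 cm³, ΣAȲ = 660500.00 cm³.
X̄ = 301000.00/6020.00 = 50.00 cm; Ȳ = 660500.00/6020.00 = 109.72 cm.

X̄ = 50.00 cm, Ȳ = 109.72 cm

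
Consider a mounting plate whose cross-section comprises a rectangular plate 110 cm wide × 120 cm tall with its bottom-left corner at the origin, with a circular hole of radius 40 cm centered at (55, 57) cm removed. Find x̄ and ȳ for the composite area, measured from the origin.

plate: A = 110 × 120 = 13200.00, centroid at (55.00, 60.00).
hole: A = −π·40² = -5026.55, centroid at (55.00, 57.00).
ΣA = 8173.45 cm²
ΣAx̄ = (13200.00)(55.00) + (-5026.55)(55.00) = 449539.85 cm³
ΣAȳ = (13200.00)(60.00) + (-5026.55)(57.00) = 505486.75 cm³
x̄ = 449539.85 / 8173.45 = 55.00 cm
ȳ = 505486.75 / 8173.45 = 61.84 cm

x̄ = 55.00 cm, ȳ = 61.84 cm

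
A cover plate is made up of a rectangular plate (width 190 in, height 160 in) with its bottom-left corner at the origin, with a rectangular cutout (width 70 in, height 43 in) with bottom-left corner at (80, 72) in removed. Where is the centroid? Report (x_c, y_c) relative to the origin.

plate: A = 190 × 160 = 30400.00, centroid at (95.00, 80.00).
hole: A = −(70 × 43) = -3010.00, centroid at (115.00, 93.50).
ΣA = 27390.00 in²
ΣAx_c = (30400.00)(95.00) + (-3010.00)(115.00) = 2541850.00 in³
ΣAy_c = (30400.00)(80.00) + (-3010.00)(93.50) = 2150565.00 in³
x_c = 2541850.00 / 27390.00 = 92.80 in
y_c = 2150565.00 / 27390.00 = 78.52 in

x_c = 92.80 in, y_c = 78.52 in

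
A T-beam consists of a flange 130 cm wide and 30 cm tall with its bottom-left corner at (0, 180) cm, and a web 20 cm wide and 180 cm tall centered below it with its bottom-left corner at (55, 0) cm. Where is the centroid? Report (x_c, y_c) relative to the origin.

x_c = 65.00 cm, y_c = 144.60 cm

web: A = 20 × 180 = 3600.00, centroid at (65.00, 90.00).
flange: A = 130 × 30 = 3900.00, centroid at (65.00, 195.00).
ΣA = 7500.00 cm², ΣAx_c = 487500.00 cm³, ΣAy_c = 1084500.00 cm³.
x_c = 487500.00/7500.00 = 65.00 cm; y_c = 1084500.00/7500.00 = 144.60 cm.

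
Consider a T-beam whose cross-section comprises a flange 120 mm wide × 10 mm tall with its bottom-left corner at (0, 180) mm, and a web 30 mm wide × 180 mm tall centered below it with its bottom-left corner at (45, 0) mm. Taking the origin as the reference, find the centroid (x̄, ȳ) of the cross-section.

x̄ = 60.00 mm, ȳ = 107.27 mm

Part | A | x̄ᵢ | ȳᵢ | A·x̄ᵢ | A·ȳᵢ
web | 5400.00 | 60.00 | 90.00 | 324000.00 | 486000.00
flange | 1200.00 | 60.00 | 185.00 | 72000.00 | 222000.00
Σ | 6600.00 |  |  | 396000.00 | 708000.00
x̄ = 396000.00 / 6600.00 = 60.00 mm
ȳ = 708000.00 / 6600.00 = 107.27 mm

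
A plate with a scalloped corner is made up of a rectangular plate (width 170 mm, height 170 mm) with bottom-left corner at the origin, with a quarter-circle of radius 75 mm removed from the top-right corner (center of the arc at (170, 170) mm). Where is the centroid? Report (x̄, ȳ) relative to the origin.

x̄ = 75.41 mm, ȳ = 75.41 mm

plate: A = 170 × 170 = 28900.00, centroid at (85.00, 85.00).
removed quarter-circle: A = −¼π·75² = -4417.86, centroid at (138.17, 138.17).
ΣA = 24482.14 mm², ΣAx̄ = 1846088.01 mm³, ΣAȳ = 1846088.01 mm³.
x̄ = 1846088.01/24482.14 = 75.41 mm; ȳ = 1846088.01/24482.14 = 75.41 mm.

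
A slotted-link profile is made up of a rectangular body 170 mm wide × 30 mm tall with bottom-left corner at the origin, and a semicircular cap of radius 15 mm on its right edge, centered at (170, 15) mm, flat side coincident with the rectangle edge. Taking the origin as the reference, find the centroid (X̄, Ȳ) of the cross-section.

rectangular body: A = 170 × 30 = 5100.00, centroid at (85.00, 15.00).
semicircular end: A = ½π·15² = 353.43, centroid at (176.37, 15.00).
ΣA = 5453.43 mm²
ΣAX̄ = (5100.00)(85.00) + (353.43)(176.37) = 495832.96 mm³
ΣAȲ = (5100.00)(15.00) + (353.43)(15.00) = 81801.44 mm³
X̄ = 495832.96 / 5453.43 = 90.92 mm
Ȳ = 81801.44 / 5453.43 = 15.00 mm

X̄ = 90.92 mm, Ȳ = 15.00 mm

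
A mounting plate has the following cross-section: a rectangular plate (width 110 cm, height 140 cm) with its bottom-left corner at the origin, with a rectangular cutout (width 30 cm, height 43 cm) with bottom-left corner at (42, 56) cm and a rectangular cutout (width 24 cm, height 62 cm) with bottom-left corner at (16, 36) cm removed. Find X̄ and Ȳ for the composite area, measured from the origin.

plate: A = 110 × 140 = 15400.00, centroid at (55.00, 70.00).
hole 1: A = −(30 × 43) = -1290.00, centroid at (57.00, 77.50).
hole 2: A = −(24 × 62) = -1488.00, centroid at (28.00, 67.00).
ΣA = 12622.00 cm²
ΣAX̄ = (15400.00)(55.00) + (-1290.00)(57.00) + (-1488.00)(28.00) = 731806.00 cm³
ΣAȲ = (15400.00)(70.00) + (-1290.00)(77.50) + (-1488.00)(67.00) = 878329.00 cm³
X̄ = 731806.00 / 12622.00 = 57.98 cm
Ȳ = 878329.00 / 12622.00 = 69.59 cm

X̄ = 57.98 cm, Ȳ = 69.59 cm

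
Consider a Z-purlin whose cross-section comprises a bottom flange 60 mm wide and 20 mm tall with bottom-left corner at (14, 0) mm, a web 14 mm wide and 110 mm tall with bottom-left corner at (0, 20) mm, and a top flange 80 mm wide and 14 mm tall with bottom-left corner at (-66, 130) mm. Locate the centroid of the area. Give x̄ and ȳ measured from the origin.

x̄ = 8.93 mm, ȳ = 72.78 mm

Part | A | x̄ᵢ | ȳᵢ | A·x̄ᵢ | A·ȳᵢ
bottom flange | 1200.00 | 44.00 | 10.00 | 52800.00 | 12000.00
web | 1540.00 | 7.00 | 75.00 | 10780.00 | 115500.00
top flange | 1120.00 | -26.00 | 137.00 | -29120.00 | 153440.00
Σ | 3860.00 |  |  | 34460.00 | 280940.00
x̄ = 34460.00 / 3860.00 = 8.93 mm
ȳ = 280940.00 / 3860.00 = 72.78 mm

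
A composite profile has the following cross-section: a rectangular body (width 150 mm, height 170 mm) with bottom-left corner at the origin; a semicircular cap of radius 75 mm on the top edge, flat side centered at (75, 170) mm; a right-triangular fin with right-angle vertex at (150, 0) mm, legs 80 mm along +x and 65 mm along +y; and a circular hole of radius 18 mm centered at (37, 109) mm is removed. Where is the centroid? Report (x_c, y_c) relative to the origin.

Part | A | x̄ᵢ | ȳᵢ | A·x̄ᵢ | A·ȳᵢ
rectangular body | 25500.00 | 75.00 | 85.00 | 1912500.00 | 2167500.00
semicircular top | 8835.73 | 75.00 | 201.83 | 662679.70 | 1783323.99
triangular fin | 2600.00 | 176.67 | 21.67 | 459333.33 | 56333.33
hole | -1017.88 | 37.00 | 109.00 | -37661.41 | -110948.49
Σ | 35917.85 |  |  | 2996851.62 | 3896208.83
x_c = 2996851.62 / 35917.85 = 83.44 mm
y_c = 3896208.83 / 35917.85 = 108.48 mm

x_c = 83.44 mm, y_c = 108.48 mm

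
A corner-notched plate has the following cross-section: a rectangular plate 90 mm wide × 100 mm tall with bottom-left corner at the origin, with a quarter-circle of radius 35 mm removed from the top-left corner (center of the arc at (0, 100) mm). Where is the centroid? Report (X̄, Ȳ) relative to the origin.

plate: A = 90 × 100 = 9000.00, centroid at (45.00, 50.00).
removed quarter-circle: A = −¼π·35² = -962.11, centroid at (14.85, 85.15).
ΣA = 8037.89 mm², ΣAX̄ = 390708.33 mm³, ΣAȲ = 368080.39 mm³.
X̄ = 390708.33/8037.89 = 48.61 mm; Ȳ = 368080.39/8037.89 = 45.79 mm.

X̄ = 48.61 mm, Ȳ = 45.79 mm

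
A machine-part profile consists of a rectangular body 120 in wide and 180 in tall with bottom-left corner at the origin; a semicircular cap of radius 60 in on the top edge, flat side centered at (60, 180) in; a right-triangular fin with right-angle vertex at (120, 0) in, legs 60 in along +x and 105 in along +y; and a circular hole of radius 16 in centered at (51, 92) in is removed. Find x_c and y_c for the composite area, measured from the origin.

rectangular body: A = 120 × 180 = 21600.00, centroid at (60.00, 90.00).
semicircular top: A = ½π·60² = 5654.87, centroid at (60.00, 205.46).
triangular fin: A = ½·60·105 = 3150.00, centroid at (140.00, 35.00).
hole: A = −π·16² = -804.25, centroid at (51.00, 92.00).
ΣA = 29600.62 in²
ΣAx_c = (21600.00)(60.00) + (5654.87)(60.00) + (3150.00)(140.00) + (-804.25)(51.00) = 2035275.37 in³
ΣAy_c = (21600.00)(90.00) + (5654.87)(205.46) + (3150.00)(35.00) + (-804.25)(92.00) = 3142135.23 in³
x_c = 2035275.37 / 29600.62 = 68.76 in
y_c = 3142135.23 / 29600.62 = 106.15 in

x_c = 68.76 in, y_c = 106.15 in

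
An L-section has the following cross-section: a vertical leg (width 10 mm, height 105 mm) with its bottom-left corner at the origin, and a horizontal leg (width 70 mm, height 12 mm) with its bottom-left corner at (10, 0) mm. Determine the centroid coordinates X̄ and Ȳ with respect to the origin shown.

vertical leg: A = 10 × 105 = 1050.00, centroid at (5.00, 52.50).
horizontal leg: A = 70 × 12 = 840.00, centroid at (45.00, 6.00).
ΣA = 1890.00 mm², ΣAX̄ = 43050.00 mm³, ΣAȲ = 60165.00 mm³.
X̄ = 43050.00/1890.00 = 22.78 mm; Ȳ = 60165.00/1890.00 = 31.83 mm.

X̄ = 22.78 mm, Ȳ = 31.83 mm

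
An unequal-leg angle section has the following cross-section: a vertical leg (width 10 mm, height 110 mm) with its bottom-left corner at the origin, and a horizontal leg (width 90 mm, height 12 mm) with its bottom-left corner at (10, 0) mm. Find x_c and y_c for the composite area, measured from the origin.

vertical leg: A = 10 × 110 = 1100.00, centroid at (5.00, 55.00).
horizontal leg: A = 90 × 12 = 1080.00, centroid at (55.00, 6.00).
ΣA = 2180.00 mm², ΣAx_c = 64900.00 mm³, ΣAy_c = 66980.00 mm³.
x_c = 64900.00/2180.00 = 29.77 mm; y_c = 66980.00/2180.00 = 30.72 mm.

x_c = 29.77 mm, y_c = 30.72 mm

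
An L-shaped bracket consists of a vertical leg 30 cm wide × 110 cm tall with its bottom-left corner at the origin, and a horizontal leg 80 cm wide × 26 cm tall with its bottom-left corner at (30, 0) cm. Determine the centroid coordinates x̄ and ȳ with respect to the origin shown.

x̄ = 36.26 cm, ȳ = 38.76 cm

Part | A | x̄ᵢ | ȳᵢ | A·x̄ᵢ | A·ȳᵢ
vertical leg | 3300.00 | 15.00 | 55.00 | 49500.00 | 181500.00
horizontal leg | 2080.00 | 70.00 | 13.00 | 145600.00 | 27040.00
Σ | 5380.00 |  |  | 195100.00 | 208540.00
x̄ = 195100.00 / 5380.00 = 36.26 cm
ȳ = 208540.00 / 5380.00 = 38.76 cm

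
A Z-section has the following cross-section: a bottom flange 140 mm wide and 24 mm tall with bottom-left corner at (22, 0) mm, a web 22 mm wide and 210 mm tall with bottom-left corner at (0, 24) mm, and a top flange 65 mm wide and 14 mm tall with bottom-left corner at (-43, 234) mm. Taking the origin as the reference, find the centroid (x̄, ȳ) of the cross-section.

bottom flange: A = 140 × 24 = 3360.00, centroid at (92.00, 12.00).
web: A = 22 × 210 = 4620.00, centroid at (11.00, 129.00).
top flange: A = 65 × 14 = 910.00, centroid at (-10.50, 241.00).
ΣA = 8890.00 mm²
ΣAx̄ = (3360.00)(92.00) + (4620.00)(11.00) + (910.00)(-10.50) = 350385.00 mm³
ΣAȳ = (3360.00)(12.00) + (4620.00)(129.00) + (910.00)(241.00) = 855610.00 mm³
x̄ = 350385.00 / 8890.00 = 39.41 mm
ȳ = 855610.00 / 8890.00 = 96.24 mm

x̄ = 39.41 mm, ȳ = 96.24 mm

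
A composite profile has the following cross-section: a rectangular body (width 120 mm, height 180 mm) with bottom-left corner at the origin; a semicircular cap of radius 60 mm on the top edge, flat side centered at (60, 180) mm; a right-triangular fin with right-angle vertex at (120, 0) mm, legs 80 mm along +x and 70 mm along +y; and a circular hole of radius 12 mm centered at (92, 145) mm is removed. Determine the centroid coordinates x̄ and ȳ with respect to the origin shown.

rectangular body: A = 120 × 180 = 21600.00, centroid at (60.00, 90.00).
semicircular top: A = ½π·60² = 5654.87, centroid at (60.00, 205.46).
triangular fin: A = ½·80·70 = 2800.00, centroid at (146.67, 23.33).
hole: A = −π·12² = -452.39, centroid at (92.00, 145.00).
ΣA = 29602.48 mm²
ΣAx̄ = (21600.00)(60.00) + (5654.87)(60.00) + (2800.00)(146.67) + (-452.39)(92.00) = 2004338.85 mm³
ΣAȳ = (21600.00)(90.00) + (5654.87)(205.46) + (2800.00)(23.33) + (-452.39)(145.00) = 3105612.90 mm³
x̄ = 2004338.85 / 29602.48 = 67.71 mm
ȳ = 3105612.90 / 29602.48 = 104.91 mm

x̄ = 67.71 mm, ȳ = 104.91 mm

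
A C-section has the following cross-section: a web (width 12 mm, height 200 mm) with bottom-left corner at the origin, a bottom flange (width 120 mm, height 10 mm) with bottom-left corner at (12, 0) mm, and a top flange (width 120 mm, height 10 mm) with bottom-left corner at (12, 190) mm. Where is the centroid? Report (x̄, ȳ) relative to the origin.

Part | A | x̄ᵢ | ȳᵢ | A·x̄ᵢ | A·ȳᵢ
web | 2400.00 | 6.00 | 100.00 | 14400.00 | 240000.00
bottom flange | 1200.00 | 72.00 | 5.00 | 86400.00 | 6000.00
top flange | 1200.00 | 72.00 | 195.00 | 86400.00 | 234000.00
Σ | 4800.00 |  |  | 187200.00 | 480000.00
x̄ = 187200.00 / 4800.00 = 39.00 mm
ȳ = 480000.00 / 4800.00 = 100.00 mm

x̄ = 39.00 mm, ȳ = 100.00 mm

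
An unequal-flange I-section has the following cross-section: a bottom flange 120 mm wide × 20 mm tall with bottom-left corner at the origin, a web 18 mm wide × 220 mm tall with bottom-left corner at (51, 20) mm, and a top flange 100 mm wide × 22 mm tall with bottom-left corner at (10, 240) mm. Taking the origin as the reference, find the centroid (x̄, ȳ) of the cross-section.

Part | A | x̄ᵢ | ȳᵢ | A·x̄ᵢ | A·ȳᵢ
bottom flange | 2400.00 | 60.00 | 10.00 | 144000.00 | 24000.00
web | 3960.00 | 60.00 | 130.00 | 237600.00 | 514800.00
top flange | 2200.00 | 60.00 | 251.00 | 132000.00 | 552200.00
Σ | 8560.00 |  |  | 513600.00 | 1091000.00
x̄ = 513600.00 / 8560.00 = 60.00 mm
ȳ = 1091000.00 / 8560.00 = 127.45 mm

x̄ = 60.00 mm, ȳ = 127.45 mm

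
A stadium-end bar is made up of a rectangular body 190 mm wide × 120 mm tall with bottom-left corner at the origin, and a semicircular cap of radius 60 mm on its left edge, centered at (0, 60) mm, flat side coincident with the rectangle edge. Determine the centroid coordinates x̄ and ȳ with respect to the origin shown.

Part | A | x̄ᵢ | ȳᵢ | A·x̄ᵢ | A·ȳᵢ
rectangular body | 22800.00 | 95.00 | 60.00 | 2166000.00 | 1368000.00
semicircular end | 5654.87 | -25.46 | 60.00 | -144000.00 | 339292.01
Σ | 28454.87 |  |  | 2022000.00 | 1707292.01
x̄ = 2022000.00 / 28454.87 = 71.06 mm
ȳ = 1707292.01 / 28454.87 = 60.00 mm

x̄ = 71.06 mm, ȳ = 60.00 mm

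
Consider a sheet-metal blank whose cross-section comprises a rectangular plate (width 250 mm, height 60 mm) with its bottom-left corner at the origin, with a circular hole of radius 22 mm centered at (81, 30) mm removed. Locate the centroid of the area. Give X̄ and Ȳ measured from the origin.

Part | A | x̄ᵢ | ȳᵢ | A·x̄ᵢ | A·ȳᵢ
plate | 15000.00 | 125.00 | 30.00 | 1875000.00 | 450000.00
hole | -1520.53 | 81.00 | 30.00 | -123163.00 | -45615.93
Σ | 13479.47 |  |  | 1751837.00 | 404384.07
X̄ = 1751837.00 / 13479.47 = 129.96 mm
Ȳ = 404384.07 / 13479.47 = 30.00 mm

X̄ = 129.96 mm, Ȳ = 30.00 mm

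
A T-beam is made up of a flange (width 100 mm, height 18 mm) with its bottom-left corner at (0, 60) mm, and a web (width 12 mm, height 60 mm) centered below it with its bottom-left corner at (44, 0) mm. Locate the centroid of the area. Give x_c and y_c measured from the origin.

web: A = 12 × 60 = 720.00, centroid at (50.00, 30.00).
flange: A = 100 × 18 = 1800.00, centroid at (50.00, 69.00).
ΣA = 2520.00 mm²
ΣAx_c = (720.00)(50.00) + (1800.00)(50.00) = 126000.00 mm³
ΣAy_c = (720.00)(30.00) + (1800.00)(69.00) = 145800.00 mm³
x_c = 126000.00 / 2520.00 = 50.00 mm
y_c = 145800.00 / 2520.00 = 57.86 mm

x_c = 50.00 mm, y_c = 57.86 mm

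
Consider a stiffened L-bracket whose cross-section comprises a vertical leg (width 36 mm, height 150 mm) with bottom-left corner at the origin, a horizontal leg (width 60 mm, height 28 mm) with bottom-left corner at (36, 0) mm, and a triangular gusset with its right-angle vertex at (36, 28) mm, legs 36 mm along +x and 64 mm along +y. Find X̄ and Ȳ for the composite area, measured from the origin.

X̄ = 31.99 mm, Ȳ = 58.96 mm

vertical leg: A = 36 × 150 = 5400.00, centroid at (18.00, 75.00).
horizontal leg: A = 60 × 28 = 1680.00, centroid at (66.00, 14.00).
gusset: A = ½·36·64 = 1152.00, centroid at (48.00, 49.33).
ΣA = 8232.00 mm², ΣAX̄ = 263376.00 mm³, ΣAȲ = 485352.00 mm³.
X̄ = 263376.00/8232.00 = 31.99 mm; Ȳ = 485352.00/8232.00 = 58.96 mm.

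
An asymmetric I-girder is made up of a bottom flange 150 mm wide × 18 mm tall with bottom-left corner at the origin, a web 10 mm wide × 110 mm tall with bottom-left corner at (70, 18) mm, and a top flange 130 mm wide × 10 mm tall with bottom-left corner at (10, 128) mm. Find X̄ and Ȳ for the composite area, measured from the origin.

X̄ = 75.00 mm, Ȳ = 54.41 mm

bottom flange: A = 150 × 18 = 2700.00, centroid at (75.00, 9.00).
web: A = 10 × 110 = 1100.00, centroid at (75.00, 73.00).
top flange: A = 130 × 10 = 1300.00, centroid at (75.00, 133.00).
ΣA = 5100.00 mm², ΣAX̄ = 382500.00 mm³, ΣAȲ = 277500.00 mm³.
X̄ = 382500.00/5100.00 = 75.00 mm; Ȳ = 277500.00/5100.00 = 54.41 mm.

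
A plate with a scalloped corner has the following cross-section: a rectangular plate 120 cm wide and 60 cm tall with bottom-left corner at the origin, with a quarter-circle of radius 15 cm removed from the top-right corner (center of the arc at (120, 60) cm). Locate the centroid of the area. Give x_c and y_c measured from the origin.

x_c = 58.65 cm, y_c = 29.41 cm

plate: A = 120 × 60 = 7200.00, centroid at (60.00, 30.00).
removed quarter-circle: A = −¼π·15² = -176.71, centroid at (113.63, 53.63).
ΣA = 7023.29 cm²
ΣAx_c = (7200.00)(60.00) + (-176.71)(113.63) = 411919.25 cm³
ΣAy_c = (7200.00)(30.00) + (-176.71)(53.63) = 206522.12 cm³
x_c = 411919.25 / 7023.29 = 58.65 cm
y_c = 206522.12 / 7023.29 = 29.41 cm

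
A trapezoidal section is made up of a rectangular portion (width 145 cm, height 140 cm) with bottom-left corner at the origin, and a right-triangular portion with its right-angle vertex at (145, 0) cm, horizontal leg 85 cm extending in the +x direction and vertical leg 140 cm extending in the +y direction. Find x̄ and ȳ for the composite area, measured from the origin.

Part | A | x̄ᵢ | ȳᵢ | A·x̄ᵢ | A·ȳᵢ
rectangular portion | 20300.00 | 72.50 | 70.00 | 1471750.00 | 1421000.00
triangular portion | 5950.00 | 173.33 | 46.67 | 1031333.33 | 277666.67
Σ | 26250.00 |  |  | 2503083.33 | 1698666.67
x̄ = 2503083.33 / 26250.00 = 95.36 cm
ȳ = 1698666.67 / 26250.00 = 64.71 cm

x̄ = 95.36 cm, ȳ = 64.71 cm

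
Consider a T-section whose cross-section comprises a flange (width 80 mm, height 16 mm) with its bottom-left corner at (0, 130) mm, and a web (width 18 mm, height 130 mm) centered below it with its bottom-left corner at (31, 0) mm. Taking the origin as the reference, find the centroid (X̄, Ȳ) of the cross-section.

X̄ = 40.00 mm, Ȳ = 90.81 mm

web: A = 18 × 130 = 2340.00, centroid at (40.00, 65.00).
flange: A = 80 × 16 = 1280.00, centroid at (40.00, 138.00).
ΣA = 3620.00 mm², ΣAX̄ = 144800.00 mm³, ΣAȲ = 328740.00 mm³.
X̄ = 144800.00/3620.00 = 40.00 mm; Ȳ = 328740.00/3620.00 = 90.81 mm.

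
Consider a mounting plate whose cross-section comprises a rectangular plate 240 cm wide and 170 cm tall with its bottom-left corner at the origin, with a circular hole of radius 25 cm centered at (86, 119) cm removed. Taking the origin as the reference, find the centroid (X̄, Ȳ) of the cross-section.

Part | A | x̄ᵢ | ȳᵢ | A·x̄ᵢ | A·ȳᵢ
plate | 40800.00 | 120.00 | 85.00 | 4896000.00 | 3468000.00
hole | -1963.50 | 86.00 | 119.00 | -168860.61 | -233655.95
Σ | 38836.50 |  |  | 4727139.39 | 3234344.05
X̄ = 4727139.39 / 38836.50 = 121.72 cm
Ȳ = 3234344.05 / 38836.50 = 83.28 cm

X̄ = 121.72 cm, Ȳ = 83.28 cm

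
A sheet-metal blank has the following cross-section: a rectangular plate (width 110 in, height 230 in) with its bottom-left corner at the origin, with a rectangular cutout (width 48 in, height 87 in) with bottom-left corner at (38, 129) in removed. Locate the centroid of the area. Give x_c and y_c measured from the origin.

Part | A | x̄ᵢ | ȳᵢ | A·x̄ᵢ | A·ȳᵢ
plate | 25300.00 | 55.00 | 115.00 | 1391500.00 | 2909500.00
hole | -4176.00 | 62.00 | 172.50 | -258912.00 | -720360.00
Σ | 21124.00 |  |  | 1132588.00 | 2189140.00
x_c = 1132588.00 / 21124.00 = 53.62 in
y_c = 2189140.00 / 21124.00 = 103.63 in

x_c = 53.62 in, y_c = 103.63 in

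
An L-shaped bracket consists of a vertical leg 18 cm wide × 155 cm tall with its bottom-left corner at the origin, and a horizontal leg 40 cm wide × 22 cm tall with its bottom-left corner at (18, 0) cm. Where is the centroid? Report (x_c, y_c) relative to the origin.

vertical leg: A = 18 × 155 = 2790.00, centroid at (9.00, 77.50).
horizontal leg: A = 40 × 22 = 880.00, centroid at (38.00, 11.00).
ΣA = 3670.00 cm²
ΣAx_c = (2790.00)(9.00) + (880.00)(38.00) = 58550.00 cm³
ΣAy_c = (2790.00)(77.50) + (880.00)(11.00) = 225905.00 cm³
x_c = 58550.00 / 3670.00 = 15.95 cm
y_c = 225905.00 / 3670.00 = 61.55 cm

x_c = 15.95 cm, y_c = 61.55 cm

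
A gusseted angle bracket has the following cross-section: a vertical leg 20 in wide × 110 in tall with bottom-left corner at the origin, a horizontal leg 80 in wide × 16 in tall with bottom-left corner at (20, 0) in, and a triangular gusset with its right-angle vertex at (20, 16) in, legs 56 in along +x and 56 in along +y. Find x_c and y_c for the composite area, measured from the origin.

Part | A | x̄ᵢ | ȳᵢ | A·x̄ᵢ | A·ȳᵢ
vertical leg | 2200.00 | 10.00 | 55.00 | 22000.00 | 121000.00
horizontal leg | 1280.00 | 60.00 | 8.00 | 76800.00 | 10240.00
gusset | 1568.00 | 38.67 | 34.67 | 60629.33 | 54357.33
Σ | 5048.00 |  |  | 159429.33 | 185597.33
x_c = 159429.33 / 5048.00 = 31.58 in
y_c = 185597.33 / 5048.00 = 36.77 in

x_c = 31.58 in, y_c = 36.77 in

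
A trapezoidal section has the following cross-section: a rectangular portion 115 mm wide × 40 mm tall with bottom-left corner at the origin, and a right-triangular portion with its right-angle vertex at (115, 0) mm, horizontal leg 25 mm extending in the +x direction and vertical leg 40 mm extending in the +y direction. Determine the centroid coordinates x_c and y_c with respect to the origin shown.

rectangular portion: A = 115 × 40 = 4600.00, centroid at (57.50, 20.00).
triangular portion: A = ½·25·40 = 500.00, centroid at (123.33, 13.33).
ΣA = 5100.00 mm²
ΣAx_c = (4600.00)(57.50) + (500.00)(123.33) = 326166.67 mm³
ΣAy_c = (4600.00)(20.00) + (500.00)(13.33) = 98666.67 mm³
x_c = 326166.67 / 5100.00 = 63.95 mm
y_c = 98666.67 / 5100.00 = 19.35 mm

x_c = 63.95 mm, y_c = 19.35 mm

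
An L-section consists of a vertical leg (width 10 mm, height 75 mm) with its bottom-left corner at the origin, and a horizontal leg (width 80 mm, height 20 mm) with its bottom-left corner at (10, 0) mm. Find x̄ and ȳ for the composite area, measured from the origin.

x̄ = 35.64 mm, ȳ = 18.78 mm

vertical leg: A = 10 × 75 = 750.00, centroid at (5.00, 37.50).
horizontal leg: A = 80 × 20 = 1600.00, centroid at (50.00, 10.00).
ΣA = 2350.00 mm²
ΣAx̄ = (750.00)(5.00) + (1600.00)(50.00) = 83750.00 mm³
ΣAȳ = (750.00)(37.50) + (1600.00)(10.00) = 44125.00 mm³
x̄ = 83750.00 / 2350.00 = 35.64 mm
ȳ = 44125.00 / 2350.00 = 18.78 mm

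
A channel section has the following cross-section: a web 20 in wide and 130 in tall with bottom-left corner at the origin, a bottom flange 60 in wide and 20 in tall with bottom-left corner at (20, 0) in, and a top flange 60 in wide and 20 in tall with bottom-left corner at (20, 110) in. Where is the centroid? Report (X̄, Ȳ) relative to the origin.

Part | A | x̄ᵢ | ȳᵢ | A·x̄ᵢ | A·ȳᵢ
web | 2600.00 | 10.00 | 65.00 | 26000.00 | 169000.00
bottom flange | 1200.00 | 50.00 | 10.00 | 60000.00 | 12000.00
top flange | 1200.00 | 50.00 | 120.00 | 60000.00 | 144000.00
Σ | 5000.00 |  |  | 146000.00 | 325000.00
X̄ = 146000.00 / 5000.00 = 29.20 in
Ȳ = 325000.00 / 5000.00 = 65.00 in

X̄ = 29.20 in, Ȳ = 65.00 in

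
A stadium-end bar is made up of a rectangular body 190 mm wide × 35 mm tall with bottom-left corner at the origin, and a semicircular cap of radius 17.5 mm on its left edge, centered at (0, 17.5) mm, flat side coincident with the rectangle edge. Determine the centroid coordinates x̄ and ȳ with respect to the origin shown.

x̄ = 88.09 mm, ȳ = 17.50 mm

rectangular body: A = 190 × 35 = 6650.00, centroid at (95.00, 17.50).
semicircular end: A = ½π·17.5² = 481.06, centroid at (-7.43, 17.50).
ΣA = 7131.06 mm², ΣAx̄ = 628177.08 mm³, ΣAȳ = 124793.49 mm³.
x̄ = 628177.08/7131.06 = 88.09 mm; ȳ = 124793.49/7131.06 = 17.50 mm.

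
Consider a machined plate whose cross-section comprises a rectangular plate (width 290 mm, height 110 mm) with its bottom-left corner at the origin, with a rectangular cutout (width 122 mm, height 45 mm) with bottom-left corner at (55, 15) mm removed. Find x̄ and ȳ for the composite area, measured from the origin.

Part | A | x̄ᵢ | ȳᵢ | A·x̄ᵢ | A·ȳᵢ
plate | 31900.00 | 145.00 | 55.00 | 4625500.00 | 1754500.00
hole | -5490.00 | 116.00 | 37.50 | -636840.00 | -205875.00
Σ | 26410.00 |  |  | 3988660.00 | 1548625.00
x̄ = 3988660.00 / 26410.00 = 151.03 mm
ȳ = 1548625.00 / 26410.00 = 58.64 mm

x̄ = 151.03 mm, ȳ = 58.64 mm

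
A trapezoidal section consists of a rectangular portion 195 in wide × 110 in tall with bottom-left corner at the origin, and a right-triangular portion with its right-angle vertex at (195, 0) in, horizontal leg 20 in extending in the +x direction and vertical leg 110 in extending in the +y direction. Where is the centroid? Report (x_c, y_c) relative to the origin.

Part | A | x̄ᵢ | ȳᵢ | A·x̄ᵢ | A·ȳᵢ
rectangular portion | 21450.00 | 97.50 | 55.00 | 2091375.00 | 1179750.00
triangular portion | 1100.00 | 201.67 | 36.67 | 221833.33 | 40333.33
Σ | 22550.00 |  |  | 2313208.33 | 1220083.33
x_c = 2313208.33 / 22550.00 = 102.58 in
y_c = 1220083.33 / 22550.00 = 54.11 in

x_c = 102.58 in, y_c = 54.11 in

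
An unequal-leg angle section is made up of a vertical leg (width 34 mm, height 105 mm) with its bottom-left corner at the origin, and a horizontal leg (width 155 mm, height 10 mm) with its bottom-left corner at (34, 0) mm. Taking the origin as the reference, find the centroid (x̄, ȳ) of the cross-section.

x̄ = 45.61 mm, ȳ = 38.12 mm

Part | A | x̄ᵢ | ȳᵢ | A·x̄ᵢ | A·ȳᵢ
vertical leg | 3570.00 | 17.00 | 52.50 | 60690.00 | 187425.00
horizontal leg | 1550.00 | 111.50 | 5.00 | 172825.00 | 7750.00
Σ | 5120.00 |  |  | 233515.00 | 195175.00
x̄ = 233515.00 / 5120.00 = 45.61 mm
ȳ = 195175.00 / 5120.00 = 38.12 mm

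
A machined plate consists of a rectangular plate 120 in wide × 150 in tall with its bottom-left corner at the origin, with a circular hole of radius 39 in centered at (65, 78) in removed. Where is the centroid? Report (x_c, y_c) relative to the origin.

x_c = 58.19 in, y_c = 73.92 in

plate: A = 120 × 150 = 18000.00, centroid at (60.00, 75.00).
hole: A = −π·39² = -4778.36, centroid at (65.00, 78.00).
ΣA = 13221.64 in²
ΣAx_c = (18000.00)(60.00) + (-4778.36)(65.00) = 769406.44 in³
ΣAy_c = (18000.00)(75.00) + (-4778.36)(78.00) = 977287.73 in³
x_c = 769406.44 / 13221.64 = 58.19 in
y_c = 977287.73 / 13221.64 = 73.92 in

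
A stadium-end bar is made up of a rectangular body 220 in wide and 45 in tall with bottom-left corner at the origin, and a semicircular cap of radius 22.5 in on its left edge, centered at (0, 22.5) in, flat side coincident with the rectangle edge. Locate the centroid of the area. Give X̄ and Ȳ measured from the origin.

rectangular body: A = 220 × 45 = 9900.00, centroid at (110.00, 22.50).
semicircular end: A = ½π·22.5² = 795.22, centroid at (-9.55, 22.50).
ΣA = 10695.22 in², ΣAX̄ = 1081406.25 in³, ΣAȲ = 240642.35 in³.
X̄ = 1081406.25/10695.22 = 101.11 in; Ȳ = 240642.35/10695.22 = 22.50 in.

X̄ = 101.11 in, Ȳ = 22.50 in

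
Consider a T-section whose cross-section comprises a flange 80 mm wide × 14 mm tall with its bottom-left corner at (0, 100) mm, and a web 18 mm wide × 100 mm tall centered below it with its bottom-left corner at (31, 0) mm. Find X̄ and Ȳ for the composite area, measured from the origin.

X̄ = 40.00 mm, Ȳ = 71.86 mm

web: A = 18 × 100 = 1800.00, centroid at (40.00, 50.00).
flange: A = 80 × 14 = 1120.00, centroid at (40.00, 107.00).
ΣA = 2920.00 mm²
ΣAX̄ = (1800.00)(40.00) + (1120.00)(40.00) = 116800.00 mm³
ΣAȲ = (1800.00)(50.00) + (1120.00)(107.00) = 209840.00 mm³
X̄ = 116800.00 / 2920.00 = 40.00 mm
Ȳ = 209840.00 / 2920.00 = 71.86 mm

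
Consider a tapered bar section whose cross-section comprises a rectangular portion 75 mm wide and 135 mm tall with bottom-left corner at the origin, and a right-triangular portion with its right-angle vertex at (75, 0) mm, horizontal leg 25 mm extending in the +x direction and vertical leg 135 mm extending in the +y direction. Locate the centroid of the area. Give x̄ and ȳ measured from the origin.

x̄ = 44.05 mm, ȳ = 64.29 mm

rectangular portion: A = 75 × 135 = 10125.00, centroid at (37.50, 67.50).
triangular portion: A = ½·25·135 = 1687.50, centroid at (83.33, 45.00).
ΣA = 11812.50 mm²
ΣAx̄ = (10125.00)(37.50) + (1687.50)(83.33) = 520312.50 mm³
ΣAȳ = (10125.00)(67.50) + (1687.50)(45.00) = 759375.00 mm³
x̄ = 520312.50 / 11812.50 = 44.05 mm
ȳ = 759375.00 / 11812.50 = 64.29 mm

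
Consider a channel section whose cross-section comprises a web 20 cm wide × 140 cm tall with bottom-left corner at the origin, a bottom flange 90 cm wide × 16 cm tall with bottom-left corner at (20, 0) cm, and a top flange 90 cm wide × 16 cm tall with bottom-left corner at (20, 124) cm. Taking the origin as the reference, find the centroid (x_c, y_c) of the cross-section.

x_c = 37.89 cm, y_c = 70.00 cm

Part | A | x̄ᵢ | ȳᵢ | A·x̄ᵢ | A·ȳᵢ
web | 2800.00 | 10.00 | 70.00 | 28000.00 | 196000.00
bottom flange | 1440.00 | 65.00 | 8.00 | 93600.00 | 11520.00
top flange | 1440.00 | 65.00 | 132.00 | 93600.00 | 190080.00
Σ | 5680.00 |  |  | 215200.00 | 397600.00
x_c = 215200.00 / 5680.00 = 37.89 cm
y_c = 397600.00 / 5680.00 = 70.00 cm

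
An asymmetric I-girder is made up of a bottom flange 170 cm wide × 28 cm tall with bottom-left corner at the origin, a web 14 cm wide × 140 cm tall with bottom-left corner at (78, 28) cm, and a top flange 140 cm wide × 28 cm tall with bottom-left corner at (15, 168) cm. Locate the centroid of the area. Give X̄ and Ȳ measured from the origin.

X̄ = 85.00 cm, Ȳ = 91.37 cm

bottom flange: A = 170 × 28 = 4760.00, centroid at (85.00, 14.00).
web: A = 14 × 140 = 1960.00, centroid at (85.00, 98.00).
top flange: A = 140 × 28 = 3920.00, centroid at (85.00, 182.00).
ΣA = 10640.00 cm²
ΣAX̄ = (4760.00)(85.00) + (1960.00)(85.00) + (3920.00)(85.00) = 904400.00 cm³
ΣAȲ = (4760.00)(14.00) + (1960.00)(98.00) + (3920.00)(182.00) = 972160.00 cm³
X̄ = 904400.00 / 10640.00 = 85.00 cm
Ȳ = 972160.00 / 10640.00 = 91.37 cm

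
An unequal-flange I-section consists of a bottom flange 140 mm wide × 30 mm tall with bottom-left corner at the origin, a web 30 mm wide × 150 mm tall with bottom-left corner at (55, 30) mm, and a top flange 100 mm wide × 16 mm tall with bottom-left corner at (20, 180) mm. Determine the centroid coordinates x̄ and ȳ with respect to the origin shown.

Part | A | x̄ᵢ | ȳᵢ | A·x̄ᵢ | A·ȳᵢ
bottom flange | 4200.00 | 70.00 | 15.00 | 294000.00 | 63000.00
web | 4500.00 | 70.00 | 105.00 | 315000.00 | 472500.00
top flange | 1600.00 | 70.00 | 188.00 | 112000.00 | 300800.00
Σ | 10300.00 |  |  | 721000.00 | 836300.00
x̄ = 721000.00 / 10300.00 = 70.00 mm
ȳ = 836300.00 / 10300.00 = 81.19 mm

x̄ = 70.00 mm, ȳ = 81.19 mm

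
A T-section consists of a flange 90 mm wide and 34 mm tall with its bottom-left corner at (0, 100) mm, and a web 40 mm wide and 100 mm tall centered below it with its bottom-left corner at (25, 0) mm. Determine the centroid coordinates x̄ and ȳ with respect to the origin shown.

web: A = 40 × 100 = 4000.00, centroid at (45.00, 50.00).
flange: A = 90 × 34 = 3060.00, centroid at (45.00, 117.00).
ΣA = 7060.00 mm²
ΣAx̄ = (4000.00)(45.00) + (3060.00)(45.00) = 317700.00 mm³
ΣAȳ = (4000.00)(50.00) + (3060.00)(117.00) = 558020.00 mm³
x̄ = 317700.00 / 7060.00 = 45.00 mm
ȳ = 558020.00 / 7060.00 = 79.04 mm

x̄ = 45.00 mm, ȳ = 79.04 mm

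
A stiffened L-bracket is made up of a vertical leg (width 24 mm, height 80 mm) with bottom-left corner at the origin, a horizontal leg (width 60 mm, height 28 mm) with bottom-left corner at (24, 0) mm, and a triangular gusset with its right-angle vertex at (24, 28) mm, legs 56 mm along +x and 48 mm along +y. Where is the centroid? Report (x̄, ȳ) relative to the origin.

vertical leg: A = 24 × 80 = 1920.00, centroid at (12.00, 40.00).
horizontal leg: A = 60 × 28 = 1680.00, centroid at (54.00, 14.00).
gusset: A = ½·56·48 = 1344.00, centroid at (42.67, 44.00).
ΣA = 4944.00 mm²
ΣAx̄ = (1920.00)(12.00) + (1680.00)(54.00) + (1344.00)(42.67) = 171104.00 mm³
ΣAȳ = (1920.00)(40.00) + (1680.00)(14.00) + (1344.00)(44.00) = 159456.00 mm³
x̄ = 171104.00 / 4944.00 = 34.61 mm
ȳ = 159456.00 / 4944.00 = 32.25 mm

x̄ = 34.61 mm, ȳ = 32.25 mm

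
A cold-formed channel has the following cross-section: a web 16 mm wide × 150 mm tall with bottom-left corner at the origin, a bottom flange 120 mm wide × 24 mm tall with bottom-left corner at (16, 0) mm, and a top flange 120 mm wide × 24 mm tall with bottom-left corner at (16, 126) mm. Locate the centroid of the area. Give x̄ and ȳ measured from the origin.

x̄ = 56.00 mm, ȳ = 75.00 mm

Part | A | x̄ᵢ | ȳᵢ | A·x̄ᵢ | A·ȳᵢ
web | 2400.00 | 8.00 | 75.00 | 19200.00 | 180000.00
bottom flange | 2880.00 | 76.00 | 12.00 | 218880.00 | 34560.00
top flange | 2880.00 | 76.00 | 138.00 | 218880.00 | 397440.00
Σ | 8160.00 |  |  | 456960.00 | 612000.00
x̄ = 456960.00 / 8160.00 = 56.00 mm
ȳ = 612000.00 / 8160.00 = 75.00 mm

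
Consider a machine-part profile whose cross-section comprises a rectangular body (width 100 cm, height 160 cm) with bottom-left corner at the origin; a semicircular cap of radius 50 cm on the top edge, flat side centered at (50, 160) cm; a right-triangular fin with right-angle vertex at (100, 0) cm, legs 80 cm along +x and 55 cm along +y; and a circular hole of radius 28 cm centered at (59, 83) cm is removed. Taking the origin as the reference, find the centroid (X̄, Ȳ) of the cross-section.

X̄ = 57.45 cm, Ȳ = 92.94 cm

rectangular body: A = 100 × 160 = 16000.00, centroid at (50.00, 80.00).
semicircular top: A = ½π·50² = 3926.99, centroid at (50.00, 181.22).
triangular fin: A = ½·80·55 = 2200.00, centroid at (126.67, 18.33).
hole: A = −π·28² = -2463.01, centroid at (59.00, 83.00).
ΣA = 19663.98 cm², ΣAX̄ = 1129698.70 cm³, ΣAȲ = 1827555.48 cm³.
X̄ = 1129698.70/19663.98 = 57.45 cm; Ȳ = 1827555.48/19663.98 = 92.94 cm.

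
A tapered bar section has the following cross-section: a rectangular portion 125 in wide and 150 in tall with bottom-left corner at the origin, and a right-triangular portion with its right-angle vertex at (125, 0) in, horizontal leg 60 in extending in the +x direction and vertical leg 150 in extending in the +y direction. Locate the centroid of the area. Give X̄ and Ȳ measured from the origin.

X̄ = 78.47 in, Ȳ = 70.16 in

rectangular portion: A = 125 × 150 = 18750.00, centroid at (62.50, 75.00).
triangular portion: A = ½·60·150 = 4500.00, centroid at (145.00, 50.00).
ΣA = 23250.00 in², ΣAX̄ = 1824375.00 in³, ΣAȲ = 1631250.00 in³.
X̄ = 1824375.00/23250.00 = 78.47 in; Ȳ = 1631250.00/23250.00 = 70.16 in.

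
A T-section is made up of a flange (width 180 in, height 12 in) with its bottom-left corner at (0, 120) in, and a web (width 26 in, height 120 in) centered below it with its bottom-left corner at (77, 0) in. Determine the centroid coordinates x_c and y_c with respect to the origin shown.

x_c = 90.00 in, y_c = 87.00 in

web: A = 26 × 120 = 3120.00, centroid at (90.00, 60.00).
flange: A = 180 × 12 = 2160.00, centroid at (90.00, 126.00).
ΣA = 5280.00 in², ΣAx_c = 475200.00 in³, ΣAy_c = 459360.00 in³.
x_c = 475200.00/5280.00 = 90.00 in; y_c = 459360.00/5280.00 = 87.00 in.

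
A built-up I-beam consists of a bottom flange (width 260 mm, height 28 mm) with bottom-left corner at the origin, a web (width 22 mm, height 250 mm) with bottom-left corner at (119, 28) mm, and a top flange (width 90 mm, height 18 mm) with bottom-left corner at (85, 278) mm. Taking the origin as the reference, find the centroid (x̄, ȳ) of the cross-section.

x̄ = 130.00 mm, ȳ = 97.80 mm

bottom flange: A = 260 × 28 = 7280.00, centroid at (130.00, 14.00).
web: A = 22 × 250 = 5500.00, centroid at (130.00, 153.00).
top flange: A = 90 × 18 = 1620.00, centroid at (130.00, 287.00).
ΣA = 14400.00 mm², ΣAx̄ = 1872000.00 mm³, ΣAȳ = 1408360.00 mm³.
x̄ = 1872000.00/14400.00 = 130.00 mm; ȳ = 1408360.00/14400.00 = 97.80 mm.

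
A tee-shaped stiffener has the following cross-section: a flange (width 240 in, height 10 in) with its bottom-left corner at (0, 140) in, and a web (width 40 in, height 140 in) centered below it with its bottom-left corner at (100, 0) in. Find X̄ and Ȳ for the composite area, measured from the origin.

X̄ = 120.00 in, Ȳ = 92.50 in

Part | A | x̄ᵢ | ȳᵢ | A·x̄ᵢ | A·ȳᵢ
web | 5600.00 | 120.00 | 70.00 | 672000.00 | 392000.00
flange | 2400.00 | 120.00 | 145.00 | 288000.00 | 348000.00
Σ | 8000.00 |  |  | 960000.00 | 740000.00
X̄ = 960000.00 / 8000.00 = 120.00 in
Ȳ = 740000.00 / 8000.00 = 92.50 in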